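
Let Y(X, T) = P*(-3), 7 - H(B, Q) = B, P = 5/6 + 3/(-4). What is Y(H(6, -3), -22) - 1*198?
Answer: -793/4 ≈ -198.25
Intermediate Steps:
P = 1/12 (P = 5*(⅙) + 3*(-¼) = ⅚ - ¾ = 1/12 ≈ 0.083333)
H(B, Q) = 7 - B
Y(X, T) = -¼ (Y(X, T) = (1/12)*(-3) = -¼)
Y(H(6, -3), -22) - 1*198 = -¼ - 1*198 = -¼ - 198 = -793/4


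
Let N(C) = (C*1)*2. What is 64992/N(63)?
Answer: 10832/21 ≈ 515.81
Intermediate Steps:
N(C) = 2*C (N(C) = C*2 = 2*C)
64992/N(63) = 64992/((2*63)) = 64992/126 = 64992*(1/126) = 10832/21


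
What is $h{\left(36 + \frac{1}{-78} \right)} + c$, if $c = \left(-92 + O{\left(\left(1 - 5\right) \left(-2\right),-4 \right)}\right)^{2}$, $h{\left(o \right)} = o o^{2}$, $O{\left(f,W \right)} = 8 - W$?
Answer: $\frac{25154184743}{474552} \approx 53006.0$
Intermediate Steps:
$h{\left(o \right)} = o^{3}$
$c = 6400$ ($c = \left(-92 + \left(8 - -4\right)\right)^{2} = \left(-92 + \left(8 + 4\right)\right)^{2} = \left(-92 + 12\right)^{2} = \left(-80\right)^{2} = 6400$)
$h{\left(36 + \frac{1}{-78} \right)} + c = \left(36 + \frac{1}{-78}\right)^{3} + 6400 = \left(36 - \frac{1}{78}\right)^{3} + 6400 = \left(\frac{2807}{78}\right)^{3} + 6400 = \frac{22117051943}{474552} + 6400 = \frac{25154184743}{474552}$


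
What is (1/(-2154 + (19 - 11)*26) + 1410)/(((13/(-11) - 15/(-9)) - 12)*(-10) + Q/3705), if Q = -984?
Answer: 111825973545/9111514496 ≈ 12.273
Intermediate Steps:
(1/(-2154 + (19 - 11)*26) + 1410)/(((13/(-11) - 15/(-9)) - 12)*(-10) + Q/3705) = (1/(-2154 + (19 - 11)*26) + 1410)/(((13/(-11) - 15/(-9)) - 12)*(-10) - 984/3705) = (1/(-2154 + 8*26) + 1410)/(((13*(-1/11) - 15*(-1/9)) - 12)*(-10) - 984*1/3705) = (1/(-2154 + 208) + 1410)/(((-13/11 + 5/3) - 12)*(-10) - 328/1235) = (1/(-1946) + 1410)/((16/33 - 12)*(-10) - 328/1235) = (-1/1946 + 1410)/(-380/33*(-10) - 328/1235) = 2743859/(1946*(3800/33 - 328/1235)) = 2743859/(1946*(4682176/40755)) = (2743859/1946)*(40755/4682176) = 111825973545/9111514496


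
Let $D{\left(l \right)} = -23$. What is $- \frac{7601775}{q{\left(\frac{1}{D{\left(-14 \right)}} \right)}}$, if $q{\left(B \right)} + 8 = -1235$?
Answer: $\frac{7601775}{1243} \approx 6115.7$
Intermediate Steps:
$q{\left(B \right)} = -1243$ ($q{\left(B \right)} = -8 - 1235 = -1243$)
$- \frac{7601775}{q{\left(\frac{1}{D{\left(-14 \right)}} \right)}} = - \frac{7601775}{-1243} = \left(-7601775\right) \left(- \frac{1}{1243}\right) = \frac{7601775}{1243}$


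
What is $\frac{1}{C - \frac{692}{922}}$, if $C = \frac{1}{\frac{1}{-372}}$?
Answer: $- \frac{461}{171838} \approx -0.0026828$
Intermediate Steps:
$C = -372$ ($C = \frac{1}{- \frac{1}{372}} = -372$)
$\frac{1}{C - \frac{692}{922}} = \frac{1}{-372 - \frac{692}{922}} = \frac{1}{-372 - \frac{346}{461}} = \frac{1}{- \frac{171838}{461}} = - \frac{461}{171838}$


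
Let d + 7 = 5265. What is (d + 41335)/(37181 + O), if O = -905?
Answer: 15531/12092 ≈ 1.2844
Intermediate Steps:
d = 5258 (d = -7 + 5265 = 5258)
(d + 41335)/(37181 + O) = (5258 + 41335)/(37181 - 905) = 46593/36276 = 46593*(1/36276) = 15531/12092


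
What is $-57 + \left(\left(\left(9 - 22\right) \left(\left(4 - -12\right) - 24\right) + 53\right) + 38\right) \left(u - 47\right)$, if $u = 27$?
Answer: $-3957$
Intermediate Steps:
$-57 + \left(\left(\left(9 - 22\right) \left(\left(4 - -12\right) - 24\right) + 53\right) + 38\right) \left(u - 47\right) = -57 + \left(\left(\left(9 - 22\right) \left(\left(4 - -12\right) - 24\right) + 53\right) + 38\right) \left(27 - 47\right) = -57 + \left(\left(- 13 \left(\left(4 + 12\right) - 24\right) + 53\right) + 38\right) \left(27 - 47\right) = -57 + \left(\left(- 13 \left(16 - 24\right) + 53\right) + 38\right) \left(-20\right) = -57 + \left(\left(\left(-13\right) \left(-8\right) + 53\right) + 38\right) \left(-20\right) = -57 + \left(\left(104 + 53\right) + 38\right) \left(-20\right) = -57 + \left(157 + 38\right) \left(-20\right) = -57 + 195 \left(-20\right) = -57 - 3900 = -3957$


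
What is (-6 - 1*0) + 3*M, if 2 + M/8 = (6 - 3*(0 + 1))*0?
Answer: -54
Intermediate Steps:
M = -16 (M = -16 + 8*((6 - 3*(0 + 1))*0) = -16 + 8*((6 - 3*1)*0) = -16 + 8*((6 - 3)*0) = -16 + 8*(3*0) = -16 + 8*0 = -16 + 0 = -16)
(-6 - 1*0) + 3*M = (-6 - 1*0) + 3*(-16) = (-6 + 0) - 48 = -6 - 48 = -54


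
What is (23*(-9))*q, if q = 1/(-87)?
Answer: 69/29 ≈ 2.3793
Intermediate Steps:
q = -1/87 ≈ -0.011494
(23*(-9))*q = (23*(-9))*(-1/87) = -207*(-1/87) = 69/29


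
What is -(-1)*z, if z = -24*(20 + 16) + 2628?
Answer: 1764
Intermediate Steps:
z = 1764 (z = -24*36 + 2628 = -864 + 2628 = 1764)
-(-1)*z = -(-1)*1764 = -1*(-1764) = 1764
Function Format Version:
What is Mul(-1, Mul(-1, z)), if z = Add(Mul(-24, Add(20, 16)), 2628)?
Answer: 1764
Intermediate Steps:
z = 1764 (z = Add(Mul(-24, 36), 2628) = Add(-864, 2628) = 1764)
Mul(-1, Mul(-1, z)) = Mul(-1, Mul(-1, 1764)) = Mul(-1, -1764) = 1764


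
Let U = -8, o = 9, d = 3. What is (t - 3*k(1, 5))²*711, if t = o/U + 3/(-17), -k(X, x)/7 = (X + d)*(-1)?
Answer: 95688655911/18496 ≈ 5.1735e+6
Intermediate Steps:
k(X, x) = 21 + 7*X (k(X, x) = -7*(X + 3)*(-1) = -7*(3 + X)*(-1) = -7*(-3 - X) = 21 + 7*X)
t = -177/136 (t = 9/(-8) + 3/(-17) = 9*(-⅛) + 3*(-1/17) = -9/8 - 3/17 = -177/136 ≈ -1.3015)
(t - 3*k(1, 5))²*711 = (-177/136 - 3*(21 + 7*1))²*711 = (-177/136 - 3*(21 + 7))²*711 = (-177/136 - 3*28)²*711 = (-177/136 - 84)²*711 = (-11601/136)²*711 = (134583201/18496)*711 = 95688655911/18496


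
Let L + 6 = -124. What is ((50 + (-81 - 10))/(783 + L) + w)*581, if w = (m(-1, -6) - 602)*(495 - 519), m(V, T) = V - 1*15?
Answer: 5627133155/653 ≈ 8.6174e+6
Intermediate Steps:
L = -130 (L = -6 - 124 = -130)
m(V, T) = -15 + V (m(V, T) = V - 15 = -15 + V)
w = 14832 (w = ((-15 - 1) - 602)*(495 - 519) = (-16 - 602)*(-24) = -618*(-24) = 14832)
((50 + (-81 - 10))/(783 + L) + w)*581 = ((50 + (-81 - 10))/(783 - 130) + 14832)*581 = ((50 - 91)/653 + 14832)*581 = (-41*1/653 + 14832)*581 = (-41/653 + 14832)*581 = (9685255/653)*581 = 5627133155/653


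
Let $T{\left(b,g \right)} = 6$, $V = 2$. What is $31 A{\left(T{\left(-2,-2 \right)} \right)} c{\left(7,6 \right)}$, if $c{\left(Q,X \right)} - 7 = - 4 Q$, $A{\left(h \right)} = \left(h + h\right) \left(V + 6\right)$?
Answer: $-62496$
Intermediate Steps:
$A{\left(h \right)} = 16 h$ ($A{\left(h \right)} = \left(h + h\right) \left(2 + 6\right) = 2 h 8 = 16 h$)
$c{\left(Q,X \right)} = 7 - 4 Q$
$31 A{\left(T{\left(-2,-2 \right)} \right)} c{\left(7,6 \right)} = 31 \cdot 16 \cdot 6 \left(7 - 28\right) = 31 \cdot 96 \left(7 - 28\right) = 2976 \left(-21\right) = -62496$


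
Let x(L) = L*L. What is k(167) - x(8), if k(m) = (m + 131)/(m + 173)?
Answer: -10731/170 ≈ -63.124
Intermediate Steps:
x(L) = L²
k(m) = (131 + m)/(173 + m)
k(167) - x(8) = (131 + 167)/(173 + 167) - 1*8² = 298/340 - 1*64 = (1/340)*298 - 64 = 149/170 - 64 = -10731/170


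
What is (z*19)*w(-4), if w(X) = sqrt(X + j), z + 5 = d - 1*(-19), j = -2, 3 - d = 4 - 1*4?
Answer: 323*I*sqrt(6) ≈ 791.19*I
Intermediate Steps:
d = 3 (d = 3 - (4 - 1*4) = 3 - (4 - 4) = 3 - 1*0 = 3 + 0 = 3)
z = 17 (z = -5 + (3 - 1*(-19)) = -5 + (3 + 19) = -5 + 22 = 17)
w(X) = sqrt(-2 + X) (w(X) = sqrt(X - 2) = sqrt(-2 + X))
(z*19)*w(-4) = (17*19)*sqrt(-2 - 4) = 323*sqrt(-6) = 323*(I*sqrt(6)) = 323*I*sqrt(6)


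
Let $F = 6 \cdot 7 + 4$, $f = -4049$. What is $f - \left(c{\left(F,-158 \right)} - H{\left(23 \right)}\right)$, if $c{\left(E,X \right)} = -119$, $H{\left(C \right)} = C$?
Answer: $-3907$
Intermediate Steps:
$F = 46$ ($F = 42 + 4 = 46$)
$f - \left(c{\left(F,-158 \right)} - H{\left(23 \right)}\right) = -4049 - \left(-119 - 23\right) = -4049 - -142 = -4049 + 142 = -3907$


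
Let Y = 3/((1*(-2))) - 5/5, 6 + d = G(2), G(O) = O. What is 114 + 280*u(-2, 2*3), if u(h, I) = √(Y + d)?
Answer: 114 + 140*I*√26 ≈ 114.0 + 713.86*I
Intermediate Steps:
d = -4 (d = -6 + 2 = -4)
Y = -5/2 (Y = 3/(-2) - 5*⅕ = 3*(-½) - 1 = -3/2 - 1 = -5/2 ≈ -2.5000)
u(h, I) = I*√26/2 (u(h, I) = √(-5/2 - 4) = √(-13/2) = I*√26/2)
114 + 280*u(-2, 2*3) = 114 + 280*(I*√26/2) = 114 + 140*I*√26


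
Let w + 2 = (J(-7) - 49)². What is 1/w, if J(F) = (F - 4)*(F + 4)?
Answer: 1/254 ≈ 0.0039370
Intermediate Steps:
J(F) = (-4 + F)*(4 + F)
w = 254 (w = -2 + ((-16 + (-7)²) - 49)² = -2 + ((-16 + 49) - 49)² = -2 + (33 - 49)² = -2 + (-16)² = -2 + 256 = 254)
1/w = 1/254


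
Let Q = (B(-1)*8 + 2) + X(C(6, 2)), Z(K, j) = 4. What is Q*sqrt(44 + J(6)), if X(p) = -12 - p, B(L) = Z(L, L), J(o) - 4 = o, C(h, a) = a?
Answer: 60*sqrt(6) ≈ 146.97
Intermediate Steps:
J(o) = 4 + o
B(L) = 4
Q = 20 (Q = (4*8 + 2) + (-12 - 1*2) = (32 + 2) + (-12 - 2) = 34 - 14 = 20)
Q*sqrt(44 + J(6)) = 20*sqrt(44 + (4 + 6)) = 20*sqrt(44 + 10) = 20*sqrt(54) = 20*(3*sqrt(6)) = 60*sqrt(6)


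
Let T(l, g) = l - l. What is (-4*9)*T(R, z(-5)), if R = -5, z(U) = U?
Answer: 0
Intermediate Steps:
T(l, g) = 0
(-4*9)*T(R, z(-5)) = -4*9*0 = -36*0 = 0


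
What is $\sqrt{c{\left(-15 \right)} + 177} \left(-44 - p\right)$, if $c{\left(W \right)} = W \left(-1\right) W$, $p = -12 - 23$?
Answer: $- 36 i \sqrt{3} \approx - 62.354 i$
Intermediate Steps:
$p = -35$
$c{\left(W \right)} = - W^{2}$ ($c{\left(W \right)} = - W W = - W^{2}$)
$\sqrt{c{\left(-15 \right)} + 177} \left(-44 - p\right) = \sqrt{- \left(-15\right)^{2} + 177} \left(-44 - -35\right) = \sqrt{\left(-1\right) 225 + 177} \left(-44 + 35\right) = \sqrt{-225 + 177} \left(-9\right) = \sqrt{-48} \left(-9\right) = 4 i \sqrt{3} \left(-9\right) = - 36 i \sqrt{3}$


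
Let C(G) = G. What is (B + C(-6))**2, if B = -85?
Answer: 8281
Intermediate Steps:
(B + C(-6))**2 = (-85 - 6)**2 = (-91)**2 = 8281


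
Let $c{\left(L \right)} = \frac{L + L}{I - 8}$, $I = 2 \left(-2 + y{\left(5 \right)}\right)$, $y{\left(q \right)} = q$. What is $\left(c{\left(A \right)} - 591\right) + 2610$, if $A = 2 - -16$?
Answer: $2001$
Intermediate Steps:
$A = 18$ ($A = 2 + 16 = 18$)
$I = 6$ ($I = 2 \left(-2 + 5\right) = 2 \cdot 3 = 6$)
$c{\left(L \right)} = - L$ ($c{\left(L \right)} = \frac{L + L}{6 - 8} = \frac{2 L}{-2} = 2 L \left(- \frac{1}{2}\right) = - L$)
$\left(c{\left(A \right)} - 591\right) + 2610 = \left(\left(-1\right) 18 - 591\right) + 2610 = \left(-18 - 591\right) + 2610 = -609 + 2610 = 2001$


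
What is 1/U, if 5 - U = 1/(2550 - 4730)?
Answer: 2180/10901 ≈ 0.19998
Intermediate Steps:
U = 10901/2180 (U = 5 - 1/(2550 - 4730) = 5 - 1/(-2180) = 5 - 1*(-1/2180) = 5 + 1/2180 = 10901/2180 ≈ 5.0005)
1/U = 1/(10901/2180) = 2180/10901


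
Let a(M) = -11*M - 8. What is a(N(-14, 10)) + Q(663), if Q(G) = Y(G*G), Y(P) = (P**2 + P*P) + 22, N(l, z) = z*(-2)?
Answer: 386441811756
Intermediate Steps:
N(l, z) = -2*z
a(M) = -8 - 11*M
Y(P) = 22 + 2*P**2 (Y(P) = (P**2 + P**2) + 22 = 2*P**2 + 22 = 22 + 2*P**2)
Q(G) = 22 + 2*G**4 (Q(G) = 22 + 2*(G*G)**2 = 22 + 2*(G**2)**2 = 22 + 2*G**4)
a(N(-14, 10)) + Q(663) = (-8 - (-22)*10) + (22 + 2*663**4) = (-8 - 11*(-20)) + (22 + 2*193220905761) = (-8 + 220) + (22 + 386441811522) = 212 + 386441811544 = 386441811756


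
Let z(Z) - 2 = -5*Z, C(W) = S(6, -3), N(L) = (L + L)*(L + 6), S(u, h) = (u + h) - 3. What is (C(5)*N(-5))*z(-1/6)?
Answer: 0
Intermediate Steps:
S(u, h) = -3 + h + u (S(u, h) = (h + u) - 3 = -3 + h + u)
N(L) = 2*L*(6 + L) (N(L) = (2*L)*(6 + L) = 2*L*(6 + L))
C(W) = 0 (C(W) = -3 - 3 + 6 = 0)
z(Z) = 2 - 5*Z
(C(5)*N(-5))*z(-1/6) = (0*(2*(-5)*(6 - 5)))*(2 - (-5)/6) = (0*(2*(-5)*1))*(2 - (-5)/6) = (0*(-10))*(2 - 5*(-1/6)) = 0*(2 + 5/6) = 0*(17/6) = 0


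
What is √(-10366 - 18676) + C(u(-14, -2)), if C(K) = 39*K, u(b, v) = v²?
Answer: 156 + I*√29042 ≈ 156.0 + 170.42*I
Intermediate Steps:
√(-10366 - 18676) + C(u(-14, -2)) = √(-10366 - 18676) + 39*(-2)² = √(-29042) + 39*4 = I*√29042 + 156 = 156 + I*√29042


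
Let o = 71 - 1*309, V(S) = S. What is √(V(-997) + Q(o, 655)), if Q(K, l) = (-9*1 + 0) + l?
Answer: 3*I*√39 ≈ 18.735*I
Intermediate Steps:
o = -238 (o = 71 - 309 = -238)
Q(K, l) = -9 + l (Q(K, l) = (-9 + 0) + l = -9 + l)
√(V(-997) + Q(o, 655)) = √(-997 + (-9 + 655)) = √(-997 + 646) = √(-351) = 3*I*√39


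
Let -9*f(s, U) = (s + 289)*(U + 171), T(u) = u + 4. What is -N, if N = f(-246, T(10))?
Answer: 7955/9 ≈ 883.89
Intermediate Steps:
T(u) = 4 + u
f(s, U) = -(171 + U)*(289 + s)/9 (f(s, U) = -(s + 289)*(U + 171)/9 = -(289 + s)*(171 + U)/9 = -(171 + U)*(289 + s)/9)
N = -7955/9 (N = -5491 - 19*(-246) - 289*(4 + 10)/9 - ⅑*(4 + 10)*(-246) = -5491 + 4674 - 289/9*14 - ⅑*14*(-246) = -5491 + 4674 - 4046/9 + 1148/3 = -7955/9 ≈ -883.89)
-N = -1*(-7955/9) = 7955/9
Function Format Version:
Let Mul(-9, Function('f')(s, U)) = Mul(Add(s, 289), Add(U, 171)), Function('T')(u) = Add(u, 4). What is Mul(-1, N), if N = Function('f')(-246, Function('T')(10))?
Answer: Rational(7955, 9) ≈ 883.89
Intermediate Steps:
Function('T')(u) = Add(4, u)
Function('f')(s, U) = Mul(Rational(-1, 9), Add(171, U), Add(289, s)) (Function('f')(s, U) = Mul(Rational(-1, 9), Mul(Add(s, 289), Add(U, 171))) = Mul(Rational(-1, 9), Mul(Add(289, s), Add(171, U))) = Mul(Rational(-1, 9), Mul(Add(171, U), Add(289, s))) = Mul(Rational(-1, 9), Add(171, U), Add(289, s)))
N = Rational(-7955, 9) (N = Add(-5491, Mul(-19, -246), Mul(Rational(-289, 9), Add(4, 10)), Mul(Rational(-1, 9), Add(4, 10), -246)) = Add(-5491, 4674, Mul(Rational(-289, 9), 14), Mul(Rational(-1, 9), 14, -246)) = Add(-5491, 4674, Rational(-4046, 9), Rational(1148, 3)) = Rational(-7955, 9) ≈ -883.89)
Mul(-1, N) = Mul(-1, Rational(-7955, 9)) = Rational(7955, 9)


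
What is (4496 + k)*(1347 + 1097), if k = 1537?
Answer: 14744652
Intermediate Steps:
(4496 + k)*(1347 + 1097) = (4496 + 1537)*(1347 + 1097) = 6033*2444 = 14744652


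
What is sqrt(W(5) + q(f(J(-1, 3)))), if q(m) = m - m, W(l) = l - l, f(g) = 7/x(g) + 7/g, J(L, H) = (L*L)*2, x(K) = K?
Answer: 0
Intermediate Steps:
J(L, H) = 2*L**2 (J(L, H) = L**2*2 = 2*L**2)
f(g) = 14/g (f(g) = 7/g + 7/g = 14/g)
W(l) = 0
q(m) = 0
sqrt(W(5) + q(f(J(-1, 3)))) = sqrt(0 + 0) = sqrt(0) = 0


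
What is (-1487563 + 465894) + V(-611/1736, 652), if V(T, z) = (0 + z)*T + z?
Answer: -443220971/434 ≈ -1.0212e+6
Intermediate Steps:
V(T, z) = z + T*z (V(T, z) = z*T + z = T*z + z = z + T*z)
(-1487563 + 465894) + V(-611/1736, 652) = (-1487563 + 465894) + 652*(1 - 611/1736) = -1021669 + 652*(1 - 611*1/1736) = -1021669 + 652*(1 - 611/1736) = -1021669 + 652*(1125/1736) = -1021669 + 183375/434 = -443220971/434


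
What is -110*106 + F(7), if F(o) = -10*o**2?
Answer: -12150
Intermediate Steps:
-110*106 + F(7) = -110*106 - 10*7**2 = -11660 - 10*49 = -11660 - 490 = -12150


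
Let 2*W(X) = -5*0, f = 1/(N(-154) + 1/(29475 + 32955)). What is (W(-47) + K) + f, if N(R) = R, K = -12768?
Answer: -122754410622/9614219 ≈ -12768.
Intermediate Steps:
f = -62430/9614219 (f = 1/(-154 + 1/(29475 + 32955)) = 1/(-154 + 1/62430) = 1/(-9614219/62430) = -62430/9614219 ≈ -0.0064935)
W(X) = 0 (W(X) = (-5*0)/2 = (1/2)*0 = 0)
(W(-47) + K) + f = (0 - 12768) - 62430/9614219 = -12768 - 62430/9614219 = -122754410622/9614219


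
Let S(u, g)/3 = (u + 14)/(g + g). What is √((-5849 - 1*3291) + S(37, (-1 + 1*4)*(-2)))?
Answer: I*√36611/2 ≈ 95.67*I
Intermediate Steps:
S(u, g) = 3*(14 + u)/(2*g) (S(u, g) = 3*((u + 14)/(g + g)) = 3*((14 + u)/((2*g))) = 3*((14 + u)*(1/(2*g))) = 3*((14 + u)/(2*g)) = 3*(14 + u)/(2*g))
√((-5849 - 1*3291) + S(37, (-1 + 1*4)*(-2))) = √((-5849 - 1*3291) + 3*(14 + 37)/(2*(((-1 + 1*4)*(-2))))) = √((-5849 - 3291) + (3/2)*51/((-1 + 4)*(-2))) = √(-9140 + (3/2)*51/(3*(-2))) = √(-9140 + (3/2)*51/(-6)) = √(-9140 + (3/2)*(-⅙)*51) = √(-9140 - 51/4) = √(-36611/4) = I*√36611/2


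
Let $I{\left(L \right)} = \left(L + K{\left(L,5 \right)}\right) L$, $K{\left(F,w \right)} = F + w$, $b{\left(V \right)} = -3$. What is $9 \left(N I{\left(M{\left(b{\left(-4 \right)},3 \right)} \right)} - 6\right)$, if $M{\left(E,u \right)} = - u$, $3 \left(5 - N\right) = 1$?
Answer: $72$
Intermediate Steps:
$N = \frac{14}{3}$ ($N = 5 - \frac{1}{3} = \frac{14}{3} \approx 4.6667$)
$I{\left(L \right)} = L \left(5 + 2 L\right)$ ($I{\left(L \right)} = \left(L + \left(L + 5\right)\right) L = \left(L + \left(5 + L\right)\right) L = \left(5 + 2 L\right) L = L \left(5 + 2 L\right)$)
$9 \left(N I{\left(M{\left(b{\left(-4 \right)},3 \right)} \right)} - 6\right) = 9 \left(\frac{14 \left(-1\right) 3 \left(5 + 2 \left(\left(-1\right) 3\right)\right)}{3} - 6\right) = 9 \left(\frac{14 \left(- 3 \left(5 + 2 \left(-3\right)\right)\right)}{3} - 6\right) = 9 \left(\frac{14 \left(- 3 \left(5 - 6\right)\right)}{3} - 6\right) = 9 \left(\frac{14 \left(\left(-3\right) \left(-1\right)\right)}{3} - 6\right) = 9 \left(\frac{14}{3} \cdot 3 - 6\right) = 9 \left(14 - 6\right) = 9 \cdot 8 = 72$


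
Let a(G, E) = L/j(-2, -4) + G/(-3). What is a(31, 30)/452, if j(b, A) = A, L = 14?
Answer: -83/2712 ≈ -0.030605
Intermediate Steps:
a(G, E) = -7/2 - G/3 (a(G, E) = 14/(-4) + G/(-3) = 14*(-¼) + G*(-⅓) = -7/2 - G/3)
a(31, 30)/452 = (-7/2 - ⅓*31)/452 = (-7/2 - 31/3)*(1/452) = -83/6*1/452 = -83/2712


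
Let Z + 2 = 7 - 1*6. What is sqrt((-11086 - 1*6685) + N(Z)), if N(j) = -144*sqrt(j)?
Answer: sqrt(-17771 - 144*I) ≈ 0.5401 - 133.31*I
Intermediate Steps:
Z = -1 (Z = -2 + (7 - 1*6) = -2 + (7 - 6) = -2 + 1 = -1)
sqrt((-11086 - 1*6685) + N(Z)) = sqrt((-11086 - 1*6685) - 144*I) = sqrt((-11086 - 6685) - 144*I) = sqrt(-17771 - 144*I)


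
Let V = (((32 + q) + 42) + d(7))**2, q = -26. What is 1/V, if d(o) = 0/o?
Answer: 1/2304 ≈ 0.00043403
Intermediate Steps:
d(o) = 0
V = 2304 (V = (((32 - 26) + 42) + 0)**2 = ((6 + 42) + 0)**2 = (48 + 0)**2 = 48**2 = 2304)
1/V = 1/2304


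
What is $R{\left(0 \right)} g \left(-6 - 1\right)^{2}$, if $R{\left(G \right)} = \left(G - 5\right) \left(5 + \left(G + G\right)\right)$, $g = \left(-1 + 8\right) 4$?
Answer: $-34300$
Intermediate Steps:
$g = 28$ ($g = 7 \cdot 4 = 28$)
$R{\left(G \right)} = \left(-5 + G\right) \left(5 + 2 G\right)$
$R{\left(0 \right)} g \left(-6 - 1\right)^{2} = \left(-25 - 0 + 2 \cdot 0^{2}\right) 28 \left(-6 - 1\right)^{2} = \left(-25 + 0 + 2 \cdot 0\right) 28 \left(-7\right)^{2} = \left(-25 + 0 + 0\right) 28 \cdot 49 = \left(-25\right) 28 \cdot 49 = \left(-700\right) 49 = -34300$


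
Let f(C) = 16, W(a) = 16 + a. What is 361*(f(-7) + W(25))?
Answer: 20577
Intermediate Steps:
361*(f(-7) + W(25)) = 361*(16 + (16 + 25)) = 361*(16 + 41) = 361*57 = 20577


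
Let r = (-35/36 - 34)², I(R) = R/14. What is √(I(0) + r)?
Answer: 1259/36 ≈ 34.972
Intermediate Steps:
I(R) = R/14 (I(R) = R*(1/14) = R/14)
r = 1585081/1296 (r = (-35*1/36 - 34)² = (-35/36 - 34)² = (-1259/36)² = 1585081/1296 ≈ 1223.1)
√(I(0) + r) = √((1/14)*0 + 1585081/1296) = √(0 + 1585081/1296) = √(1585081/1296) = 1259/36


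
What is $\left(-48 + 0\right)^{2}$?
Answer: $2304$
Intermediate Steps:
$\left(-48 + 0\right)^{2} = \left(-48\right)^{2} = 2304$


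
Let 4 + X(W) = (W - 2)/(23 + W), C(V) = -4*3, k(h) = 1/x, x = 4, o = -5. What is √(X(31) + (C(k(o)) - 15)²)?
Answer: √235074/18 ≈ 26.936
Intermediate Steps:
k(h) = ¼ (k(h) = 1/4 = ¼)
C(V) = -12
X(W) = -4 + (-2 + W)/(23 + W) (X(W) = -4 + (W - 2)/(23 + W) = -4 + (-2 + W)/(23 + W))
√(X(31) + (C(k(o)) - 15)²) = √((-94 - 3*31)/(23 + 31) + (-12 - 15)²) = √((-94 - 93)/54 + (-27)²) = √((1/54)*(-187) + 729) = √(-187/54 + 729) = √(39179/54) = √235074/18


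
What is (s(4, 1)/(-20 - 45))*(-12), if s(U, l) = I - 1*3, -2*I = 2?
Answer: -48/65 ≈ -0.73846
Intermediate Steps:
I = -1 (I = -½*2 = -1)
s(U, l) = -4 (s(U, l) = -1 - 1*3 = -1 - 3 = -4)
(s(4, 1)/(-20 - 45))*(-12) = (-4/(-20 - 45))*(-12) = (-4/(-65))*(-12) = -1/65*(-4)*(-12) = (4/65)*(-12) = -48/65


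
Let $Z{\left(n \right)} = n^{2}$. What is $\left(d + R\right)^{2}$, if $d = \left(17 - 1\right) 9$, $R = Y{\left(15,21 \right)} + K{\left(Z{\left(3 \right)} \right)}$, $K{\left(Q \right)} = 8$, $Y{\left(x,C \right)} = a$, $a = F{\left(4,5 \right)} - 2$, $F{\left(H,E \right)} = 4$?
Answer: $23716$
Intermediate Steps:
$a = 2$ ($a = 4 - 2 = 2$)
$Y{\left(x,C \right)} = 2$
$R = 10$ ($R = 2 + 8 = 10$)
$d = 144$ ($d = 16 \cdot 9 = 144$)
$\left(d + R\right)^{2} = \left(144 + 10\right)^{2} = 154^{2} = 23716$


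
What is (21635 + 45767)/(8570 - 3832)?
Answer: 33701/2369 ≈ 14.226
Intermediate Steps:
(21635 + 45767)/(8570 - 3832) = 67402/4738 = 67402*(1/4738) = 33701/2369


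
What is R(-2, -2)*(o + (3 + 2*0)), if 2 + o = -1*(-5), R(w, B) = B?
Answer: -12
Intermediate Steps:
o = 3 (o = -2 - 1*(-5) = -2 + 5 = 3)
R(-2, -2)*(o + (3 + 2*0)) = -2*(3 + (3 + 2*0)) = -2*(3 + (3 + 0)) = -2*(3 + 3) = -2*6 = -12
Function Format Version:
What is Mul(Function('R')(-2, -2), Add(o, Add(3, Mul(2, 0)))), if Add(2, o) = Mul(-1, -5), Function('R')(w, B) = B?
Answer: -12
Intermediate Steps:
o = 3 (o = Add(-2, Mul(-1, -5)) = Add(-2, 5) = 3)
Mul(Function('R')(-2, -2), Add(o, Add(3, Mul(2, 0)))) = Mul(-2, Add(3, Add(3, Mul(2, 0)))) = Mul(-2, Add(3, Add(3, 0))) = Mul(-2, Add(3, 3)) = Mul(-2, 6) = -12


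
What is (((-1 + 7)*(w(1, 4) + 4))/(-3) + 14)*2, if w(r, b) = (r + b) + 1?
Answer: -12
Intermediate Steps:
w(r, b) = 1 + b + r (w(r, b) = (b + r) + 1 = 1 + b + r)
(((-1 + 7)*(w(1, 4) + 4))/(-3) + 14)*2 = (((-1 + 7)*((1 + 4 + 1) + 4))/(-3) + 14)*2 = ((6*(6 + 4))*(-1/3) + 14)*2 = ((6*10)*(-1/3) + 14)*2 = (60*(-1/3) + 14)*2 = (-20 + 14)*2 = -6*2 = -12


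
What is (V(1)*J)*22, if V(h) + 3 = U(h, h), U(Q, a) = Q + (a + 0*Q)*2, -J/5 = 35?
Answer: 0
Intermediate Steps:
J = -175 (J = -5*35 = -175)
U(Q, a) = Q + 2*a (U(Q, a) = Q + (a + 0)*2 = Q + a*2 = Q + 2*a)
V(h) = -3 + 3*h (V(h) = -3 + (h + 2*h) = -3 + 3*h)
(V(1)*J)*22 = ((-3 + 3*1)*(-175))*22 = ((-3 + 3)*(-175))*22 = (0*(-175))*22 = 0*22 = 0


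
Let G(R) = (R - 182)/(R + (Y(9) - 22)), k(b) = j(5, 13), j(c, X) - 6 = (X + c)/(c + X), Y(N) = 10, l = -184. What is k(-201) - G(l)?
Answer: 503/98 ≈ 5.1327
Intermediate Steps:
j(c, X) = 7 (j(c, X) = 6 + (X + c)/(c + X) = 6 + (X + c)/(X + c) = 6 + 1 = 7)
k(b) = 7
G(R) = (-182 + R)/(-12 + R) (G(R) = (R - 182)/(R + (10 - 22)) = (-182 + R)/(R - 12) = (-182 + R)/(-12 + R))
k(-201) - G(l) = 7 - (-182 - 184)/(-12 - 184) = 7 - (-366)/(-196) = 7 - (-1)*(-366)/196 = 7 - 1*183/98 = 7 - 183/98 = 503/98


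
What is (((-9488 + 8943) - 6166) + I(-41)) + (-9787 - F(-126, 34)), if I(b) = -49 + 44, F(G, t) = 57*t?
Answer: -18441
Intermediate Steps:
I(b) = -5
(((-9488 + 8943) - 6166) + I(-41)) + (-9787 - F(-126, 34)) = (((-9488 + 8943) - 6166) - 5) + (-9787 - 57*34) = ((-545 - 6166) - 5) + (-9787 - 1*1938) = (-6711 - 5) + (-9787 - 1938) = -6716 - 11725 = -18441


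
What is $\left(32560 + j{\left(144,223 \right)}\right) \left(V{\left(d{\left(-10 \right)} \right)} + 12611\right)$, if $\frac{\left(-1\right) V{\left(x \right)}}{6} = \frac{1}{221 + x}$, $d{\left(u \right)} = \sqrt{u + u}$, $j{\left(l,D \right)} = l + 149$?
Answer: $\frac{2249279714165}{5429} + \frac{43804 i \sqrt{5}}{5429} \approx 4.1431 \cdot 10^{8} + 18.042 i$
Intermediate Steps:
$j{\left(l,D \right)} = 149 + l$
$d{\left(u \right)} = \sqrt{2} \sqrt{u}$ ($d{\left(u \right)} = \sqrt{2 u} = \sqrt{2} \sqrt{u}$)
$V{\left(x \right)} = - \frac{6}{221 + x}$
$\left(32560 + j{\left(144,223 \right)}\right) \left(V{\left(d{\left(-10 \right)} \right)} + 12611\right) = \left(32560 + \left(149 + 144\right)\right) \left(- \frac{6}{221 + \sqrt{2} \sqrt{-10}} + 12611\right) = \left(32560 + 293\right) \left(- \frac{6}{221 + \sqrt{2} i \sqrt{10}} + 12611\right) = 32853 \left(- \frac{6}{221 + 2 i \sqrt{5}} + 12611\right) = 32853 \left(12611 - \frac{6}{221 + 2 i \sqrt{5}}\right) = 414309183 - \frac{197118}{221 + 2 i \sqrt{5}}$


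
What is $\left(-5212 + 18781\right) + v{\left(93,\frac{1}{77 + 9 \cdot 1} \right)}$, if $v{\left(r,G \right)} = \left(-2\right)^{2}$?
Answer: $13573$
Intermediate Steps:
$v{\left(r,G \right)} = 4$
$\left(-5212 + 18781\right) + v{\left(93,\frac{1}{77 + 9 \cdot 1} \right)} = \left(-5212 + 18781\right) + 4 = 13569 + 4 = 13573$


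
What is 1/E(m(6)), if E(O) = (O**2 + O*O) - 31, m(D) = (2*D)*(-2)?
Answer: 1/1121 ≈ 0.00089206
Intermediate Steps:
m(D) = -4*D
E(O) = -31 + 2*O**2 (E(O) = (O**2 + O**2) - 31 = 2*O**2 - 31 = -31 + 2*O**2)
1/E(m(6)) = 1/(-31 + 2*(-4*6)**2) = 1/(-31 + 2*(-24)**2) = 1/(-31 + 2*576) = 1/(-31 + 1152) = 1/1121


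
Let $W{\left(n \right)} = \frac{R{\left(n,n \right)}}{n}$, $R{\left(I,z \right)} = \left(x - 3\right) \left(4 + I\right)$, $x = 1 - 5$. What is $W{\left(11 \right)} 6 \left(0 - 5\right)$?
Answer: $\frac{3150}{11} \approx 286.36$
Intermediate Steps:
$x = -4$
$R{\left(I,z \right)} = -28 - 7 I$ ($R{\left(I,z \right)} = \left(-4 - 3\right) \left(4 + I\right) = - 7 \left(4 + I\right) = -28 - 7 I$)
$W{\left(n \right)} = \frac{-28 - 7 n}{n}$
$W{\left(11 \right)} 6 \left(0 - 5\right) = \left(-7 - \frac{28}{11}\right) 6 \left(0 - 5\right) = \left(-7 - \frac{28}{11}\right) 6 \left(-5\right) = \left(- \frac{105}{11}\right) \left(-30\right) = \frac{3150}{11}$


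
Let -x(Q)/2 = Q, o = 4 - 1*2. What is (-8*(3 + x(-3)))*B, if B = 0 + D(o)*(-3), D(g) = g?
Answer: 432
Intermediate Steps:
o = 2 (o = 4 - 2 = 2)
x(Q) = -2*Q
B = -6 (B = 0 + 2*(-3) = 0 - 6 = -6)
(-8*(3 + x(-3)))*B = -8*(3 - 2*(-3))*(-6) = -8*(3 + 6)*(-6) = -8*9*(-6) = -72*(-6) = 432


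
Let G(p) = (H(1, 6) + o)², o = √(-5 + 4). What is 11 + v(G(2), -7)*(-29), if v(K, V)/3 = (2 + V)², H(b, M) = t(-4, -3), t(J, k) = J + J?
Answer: -2164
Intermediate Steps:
t(J, k) = 2*J
o = I (o = √(-1) = I ≈ 1.0*I)
H(b, M) = -8 (H(b, M) = 2*(-4) = -8)
G(p) = (-8 + I)²
v(K, V) = 3*(2 + V)²
11 + v(G(2), -7)*(-29) = 11 + (3*(2 - 7)²)*(-29) = 11 + (3*(-5)²)*(-29) = 11 + (3*25)*(-29) = 11 + 75*(-29) = 11 - 2175 = -2164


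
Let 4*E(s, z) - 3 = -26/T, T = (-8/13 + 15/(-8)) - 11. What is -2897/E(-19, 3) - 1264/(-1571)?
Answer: -25532523412/10860323 ≈ -2351.0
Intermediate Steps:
T = -1403/104 (T = (-8*1/13 + 15*(-⅛)) - 11 = (-8/13 - 15/8) - 11 = -259/104 - 11 = -1403/104 ≈ -13.490)
E(s, z) = 6913/5612 (E(s, z) = ¾ + (-26/(-1403/104))/4 = ¾ + (-26*(-104/1403))/4 = ¾ + (¼)*(2704/1403) = ¾ + 676/1403 = 6913/5612)
-2897/E(-19, 3) - 1264/(-1571) = -2897/6913/5612 - 1264/(-1571) = -2897*5612/6913 - 1264*(-1/1571) = -16257964/6913 + 1264/1571 = -25532523412/10860323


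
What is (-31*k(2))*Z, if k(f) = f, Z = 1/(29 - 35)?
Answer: 31/3 ≈ 10.333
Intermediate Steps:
Z = -1/6 (Z = 1/(-6) = -1/6 ≈ -0.16667)
(-31*k(2))*Z = -31*2*(-1/6) = -62*(-1/6) = 31/3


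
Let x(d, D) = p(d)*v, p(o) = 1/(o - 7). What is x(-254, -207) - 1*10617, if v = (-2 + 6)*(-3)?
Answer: -923675/87 ≈ -10617.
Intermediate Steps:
p(o) = 1/(-7 + o)
v = -12 (v = 4*(-3) = -12)
x(d, D) = -12/(-7 + d)
x(-254, -207) - 1*10617 = -12/(-7 - 254) - 1*10617 = -12/(-261) - 10617 = -12*(-1/261) - 10617 = 4/87 - 10617 = -923675/87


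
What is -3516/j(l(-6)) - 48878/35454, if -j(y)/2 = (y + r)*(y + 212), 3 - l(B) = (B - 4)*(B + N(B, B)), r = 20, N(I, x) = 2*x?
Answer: -165456371/97409865 ≈ -1.6986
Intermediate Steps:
l(B) = 3 - 3*B*(-4 + B) (l(B) = 3 - (B - 4)*(B + 2*B) = 3 - (-4 + B)*3*B = 3 - 3*B*(-4 + B))
j(y) = -2*(20 + y)*(212 + y) (j(y) = -2*(y + 20)*(y + 212) = -2*(20 + y)*(212 + y))
-3516/j(l(-6)) - 48878/35454 = -3516/(-8480 - 464*(3 - 3*(-6)**2 + 12*(-6)) - 2*(3 - 3*(-6)**2 + 12*(-6))**2) - 48878/35454 = -3516/(-8480 - 464*(3 - 3*36 - 72) - 2*(3 - 3*36 - 72)**2) - 48878*1/35454 = -3516/(-8480 - 464*(3 - 108 - 72) - 2*(3 - 108 - 72)**2) - 24439/17727 = -3516/(-8480 - 464*(-177) - 2*(-177)**2) - 24439/17727 = -3516/(-8480 + 82128 - 2*31329) - 24439/17727 = -3516/(-8480 + 82128 - 62658) - 24439/17727 = -3516/10990 - 24439/17727 = -3516*1/10990 - 24439/17727 = -1758/5495 - 24439/17727 = -165456371/97409865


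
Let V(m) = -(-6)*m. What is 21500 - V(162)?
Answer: 20528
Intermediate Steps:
V(m) = 6*m
21500 - V(162) = 21500 - 6*162 = 21500 - 1*972 = 21500 - 972 = 20528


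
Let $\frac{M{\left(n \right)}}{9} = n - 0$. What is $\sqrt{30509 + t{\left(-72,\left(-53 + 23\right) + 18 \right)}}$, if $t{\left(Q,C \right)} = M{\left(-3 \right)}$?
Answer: $\sqrt{30482} \approx 174.59$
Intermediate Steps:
$M{\left(n \right)} = 9 n$ ($M{\left(n \right)} = 9 \left(n - 0\right) = 9 \left(n + 0\right) = 9 n$)
$t{\left(Q,C \right)} = -27$ ($t{\left(Q,C \right)} = 9 \left(-3\right) = -27$)
$\sqrt{30509 + t{\left(-72,\left(-53 + 23\right) + 18 \right)}} = \sqrt{30509 - 27} = \sqrt{30482}$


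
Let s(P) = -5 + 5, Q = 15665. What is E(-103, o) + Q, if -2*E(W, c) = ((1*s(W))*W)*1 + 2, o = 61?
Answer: 15664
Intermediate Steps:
s(P) = 0
E(W, c) = -1 (E(W, c) = -(((1*0)*W)*1 + 2)/2 = -((0*W)*1 + 2)/2 = -(0*1 + 2)/2 = -(0 + 2)/2 = -1/2*2 = -1)
E(-103, o) + Q = -1 + 15665 = 15664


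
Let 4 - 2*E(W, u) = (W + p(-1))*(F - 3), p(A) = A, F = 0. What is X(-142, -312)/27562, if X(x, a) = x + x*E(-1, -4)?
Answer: 0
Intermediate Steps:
E(W, u) = ½ + 3*W/2 (E(W, u) = 2 - (W - 1)*(0 - 3)/2 = 2 - (-1 + W)*(-3)/2 = 2 - (3 - 3*W)/2 = 2 + (-3/2 + 3*W/2) = ½ + 3*W/2)
X(x, a) = 0 (X(x, a) = x + x*(½ + (3/2)*(-1)) = x + x*(½ - 3/2) = x + x*(-1) = x - x = 0)
X(-142, -312)/27562 = 0/27562 = 0*(1/27562) = 0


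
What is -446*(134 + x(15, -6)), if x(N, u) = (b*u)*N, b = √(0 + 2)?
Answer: -59764 + 40140*√2 ≈ -2997.5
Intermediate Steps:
b = √2 ≈ 1.4142
x(N, u) = N*u*√2 (x(N, u) = (√2*u)*N = (u*√2)*N = N*u*√2)
-446*(134 + x(15, -6)) = -446*(134 + 15*(-6)*√2) = -446*(134 - 90*√2) = -59764 + 40140*√2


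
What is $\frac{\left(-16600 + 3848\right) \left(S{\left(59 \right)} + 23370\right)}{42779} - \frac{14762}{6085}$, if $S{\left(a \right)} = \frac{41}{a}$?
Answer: $- \frac{107032022518602}{15358302685} \approx -6969.0$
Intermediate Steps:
$\frac{\left(-16600 + 3848\right) \left(S{\left(59 \right)} + 23370\right)}{42779} - \frac{14762}{6085} = \frac{\left(-16600 + 3848\right) \left(\frac{41}{59} + 23370\right)}{42779} - \frac{14762}{6085} = - 12752 \left(41 \cdot \frac{1}{59} + 23370\right) \frac{1}{42779} - \frac{14762}{6085} = - 12752 \left(\frac{41}{59} + 23370\right) \frac{1}{42779} - \frac{14762}{6085} = \left(-12752\right) \frac{1378871}{59} \cdot \frac{1}{42779} - \frac{14762}{6085} = \left(- \frac{17583362992}{59}\right) \frac{1}{42779} - \frac{14762}{6085} = - \frac{17583362992}{2523961} - \frac{14762}{6085} = - \frac{107032022518602}{15358302685}$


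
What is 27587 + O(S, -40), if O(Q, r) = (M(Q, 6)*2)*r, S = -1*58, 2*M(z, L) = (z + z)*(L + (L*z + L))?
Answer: -1531453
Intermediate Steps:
M(z, L) = z*(2*L + L*z) (M(z, L) = ((z + z)*(L + (L*z + L)))/2 = ((2*z)*(L + (L + L*z)))/2 = ((2*z)*(2*L + L*z))/2 = (2*z*(2*L + L*z))/2 = z*(2*L + L*z))
S = -58
O(Q, r) = 12*Q*r*(2 + Q) (O(Q, r) = ((6*Q*(2 + Q))*2)*r = (12*Q*(2 + Q))*r = 12*Q*r*(2 + Q))
27587 + O(S, -40) = 27587 + 12*(-58)*(-40)*(2 - 58) = 27587 + 12*(-58)*(-40)*(-56) = 27587 - 1559040 = -1531453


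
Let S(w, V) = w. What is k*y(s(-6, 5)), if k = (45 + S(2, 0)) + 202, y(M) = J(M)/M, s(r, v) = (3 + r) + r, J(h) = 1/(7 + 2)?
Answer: -83/27 ≈ -3.0741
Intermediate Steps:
J(h) = ⅑ (J(h) = 1/9 = ⅑)
s(r, v) = 3 + 2*r
y(M) = 1/(9*M)
k = 249 (k = (45 + 2) + 202 = 47 + 202 = 249)
k*y(s(-6, 5)) = 249*(1/(9*(3 + 2*(-6)))) = 249*(1/(9*(3 - 12))) = 249*((⅑)/(-9)) = 249*((⅑)*(-⅑)) = 249*(-1/81) = -83/27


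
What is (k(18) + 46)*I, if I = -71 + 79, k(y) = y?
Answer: 512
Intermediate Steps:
I = 8
(k(18) + 46)*I = (18 + 46)*8 = 64*8 = 512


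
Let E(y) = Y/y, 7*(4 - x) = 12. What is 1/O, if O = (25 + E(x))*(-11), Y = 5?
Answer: -16/4785 ≈ -0.0033438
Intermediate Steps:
x = 16/7 (x = 4 - ⅐*12 = 4 - 12/7 = 16/7 ≈ 2.2857)
E(y) = 5/y
O = -4785/16 (O = (25 + 5/(16/7))*(-11) = (25 + 5*(7/16))*(-11) = (25 + 35/16)*(-11) = (435/16)*(-11) = -4785/16 ≈ -299.06)
1/O = 1/(-4785/16) = -16/4785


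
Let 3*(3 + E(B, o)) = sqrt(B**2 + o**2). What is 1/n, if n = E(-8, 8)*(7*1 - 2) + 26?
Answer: -99/2111 + 120*sqrt(2)/2111 ≈ 0.033494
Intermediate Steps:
E(B, o) = -3 + sqrt(B**2 + o**2)/3
n = 11 + 40*sqrt(2)/3 (n = (-3 + sqrt((-8)**2 + 8**2)/3)*(7*1 - 2) + 26 = (-3 + sqrt(64 + 64)/3)*(7 - 2) + 26 = (-3 + sqrt(128)/3)*5 + 26 = (-3 + (8*sqrt(2))/3)*5 + 26 = (-3 + 8*sqrt(2)/3)*5 + 26 = (-15 + 40*sqrt(2)/3) + 26 = 11 + 40*sqrt(2)/3 ≈ 29.856)
1/n = 1/(11 + 40*sqrt(2)/3)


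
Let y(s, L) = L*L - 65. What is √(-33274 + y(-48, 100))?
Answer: I*√23339 ≈ 152.77*I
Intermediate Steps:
y(s, L) = -65 + L² (y(s, L) = L² - 65 = -65 + L²)
√(-33274 + y(-48, 100)) = √(-33274 + (-65 + 100²)) = √(-33274 + (-65 + 10000)) = √(-33274 + 9935) = √(-23339) = I*√23339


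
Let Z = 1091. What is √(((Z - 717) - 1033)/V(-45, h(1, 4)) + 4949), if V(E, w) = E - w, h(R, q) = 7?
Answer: √3354091/26 ≈ 70.439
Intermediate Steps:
√(((Z - 717) - 1033)/V(-45, h(1, 4)) + 4949) = √(((1091 - 717) - 1033)/(-45 - 1*7) + 4949) = √((374 - 1033)/(-45 - 7) + 4949) = √(-659/(-52) + 4949) = √(-659*(-1/52) + 4949) = √(659/52 + 4949) = √(258007/52) = √3354091/26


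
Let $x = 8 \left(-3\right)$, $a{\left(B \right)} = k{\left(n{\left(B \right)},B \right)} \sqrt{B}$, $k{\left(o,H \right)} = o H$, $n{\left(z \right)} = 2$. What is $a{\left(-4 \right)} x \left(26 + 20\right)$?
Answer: $17664 i \approx 17664.0 i$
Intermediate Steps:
$k{\left(o,H \right)} = H o$
$a{\left(B \right)} = 2 B^{\frac{3}{2}}$ ($a{\left(B \right)} = B 2 \sqrt{B} = 2 B \sqrt{B} = 2 B^{\frac{3}{2}}$)
$x = -24$
$a{\left(-4 \right)} x \left(26 + 20\right) = 2 \left(-4\right)^{\frac{3}{2}} \left(-24\right) \left(26 + 20\right) = 2 \left(- 8 i\right) \left(-24\right) 46 = - 16 i \left(-24\right) 46 = 384 i 46 = 17664 i$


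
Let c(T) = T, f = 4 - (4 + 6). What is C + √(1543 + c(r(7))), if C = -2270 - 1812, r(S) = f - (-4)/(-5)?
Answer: -4082 + √38405/5 ≈ -4042.8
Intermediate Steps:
f = -6 (f = 4 - 1*10 = 4 - 10 = -6)
r(S) = -34/5 (r(S) = -6 - (-4)/(-5) = -6 - (-4)*(-1)/5 = -6 - 1*⅘ = -6 - ⅘ = -34/5)
C = -4082
C + √(1543 + c(r(7))) = -4082 + √(1543 - 34/5) = -4082 + √(7681/5) = -4082 + √38405/5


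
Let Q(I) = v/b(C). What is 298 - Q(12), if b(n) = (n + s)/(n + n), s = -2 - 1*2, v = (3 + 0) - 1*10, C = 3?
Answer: 256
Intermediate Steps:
v = -7 (v = 3 - 10 = -7)
s = -4 (s = -2 - 2 = -4)
b(n) = (-4 + n)/(2*n) (b(n) = (n - 4)/(n + n) = (-4 + n)/((2*n)) = (-4 + n)*(1/(2*n)) = (-4 + n)/(2*n))
Q(I) = 42 (Q(I) = -7*6/(-4 + 3) = -7/((½)*(⅓)*(-1)) = -7/(-⅙) = -7*(-6) = 42)
298 - Q(12) = 298 - 1*42 = 298 - 42 = 256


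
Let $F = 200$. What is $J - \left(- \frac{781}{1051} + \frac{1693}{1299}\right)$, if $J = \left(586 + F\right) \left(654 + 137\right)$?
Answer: $\frac{848810034950}{1365249} \approx 6.2173 \cdot 10^{5}$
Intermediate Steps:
$J = 621726$ ($J = \left(586 + 200\right) \left(654 + 137\right) = 786 \cdot 791 = 621726$)
$J - \left(- \frac{781}{1051} + \frac{1693}{1299}\right) = 621726 - \left(- \frac{781}{1051} + \frac{1693}{1299}\right) = 621726 - \frac{764824}{1365249} = \frac{848810034950}{1365249}$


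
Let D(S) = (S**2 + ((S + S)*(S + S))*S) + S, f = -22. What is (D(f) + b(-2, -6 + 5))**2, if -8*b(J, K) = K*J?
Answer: 28399327441/16 ≈ 1.7750e+9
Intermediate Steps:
b(J, K) = -J*K/8 (b(J, K) = -K*J/8 = -J*K/8)
D(S) = S + S**2 + 4*S**3 (D(S) = (S**2 + ((2*S)*(2*S))*S) + S = (S**2 + (4*S**2)*S) + S = (S**2 + 4*S**3) + S = S + S**2 + 4*S**3)
(D(f) + b(-2, -6 + 5))**2 = (-22*(1 - 22 + 4*(-22)**2) - 1/8*(-2)*(-6 + 5))**2 = (-22*(1 - 22 + 4*484) - 1/8*(-2)*(-1))**2 = (-22*(1 - 22 + 1936) - 1/4)**2 = (-22*1915 - 1/4)**2 = (-42130 - 1/4)**2 = (-168521/4)**2 = 28399327441/16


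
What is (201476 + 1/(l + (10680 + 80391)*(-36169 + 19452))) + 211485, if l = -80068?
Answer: 628738893629974/1522513975 ≈ 4.1296e+5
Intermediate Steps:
(201476 + 1/(l + (10680 + 80391)*(-36169 + 19452))) + 211485 = (201476 + 1/(-80068 + (10680 + 80391)*(-36169 + 19452))) + 211485 = (201476 + 1/(-80068 + 91071*(-16717))) + 211485 = (201476 + 1/(-80068 - 1522433907)) + 211485 = (201476 + 1/(-1522513975)) + 211485 = (201476 - 1/1522513975) + 211485 = 306750025627099/1522513975 + 211485 = 628738893629974/1522513975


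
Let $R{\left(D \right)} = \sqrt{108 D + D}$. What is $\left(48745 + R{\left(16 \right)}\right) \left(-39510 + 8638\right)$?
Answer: $-1504855640 - 123488 \sqrt{109} \approx -1.5061 \cdot 10^{9}$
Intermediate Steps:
$R{\left(D \right)} = \sqrt{109} \sqrt{D}$ ($R{\left(D \right)} = \sqrt{109 D} = \sqrt{109} \sqrt{D}$)
$\left(48745 + R{\left(16 \right)}\right) \left(-39510 + 8638\right) = \left(48745 + \sqrt{109} \sqrt{16}\right) \left(-39510 + 8638\right) = \left(48745 + \sqrt{109} \cdot 4\right) \left(-30872\right) = \left(48745 + 4 \sqrt{109}\right) \left(-30872\right) = -1504855640 - 123488 \sqrt{109}$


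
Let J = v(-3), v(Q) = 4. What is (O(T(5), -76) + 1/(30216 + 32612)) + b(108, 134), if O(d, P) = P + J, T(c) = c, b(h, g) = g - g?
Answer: -4523615/62828 ≈ -72.000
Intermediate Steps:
b(h, g) = 0
J = 4
O(d, P) = 4 + P (O(d, P) = P + 4 = 4 + P)
(O(T(5), -76) + 1/(30216 + 32612)) + b(108, 134) = ((4 - 76) + 1/(30216 + 32612)) + 0 = (-72 + 1/62828) + 0 = -4523615/62828 + 0 = -4523615/62828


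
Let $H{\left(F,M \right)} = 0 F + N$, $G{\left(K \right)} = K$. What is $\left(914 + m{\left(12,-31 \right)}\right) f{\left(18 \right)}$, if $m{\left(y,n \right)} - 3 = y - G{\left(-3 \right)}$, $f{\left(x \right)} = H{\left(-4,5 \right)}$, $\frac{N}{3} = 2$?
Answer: $5592$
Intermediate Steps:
$N = 6$ ($N = 3 \cdot 2 = 6$)
$H{\left(F,M \right)} = 6$ ($H{\left(F,M \right)} = 0 F + 6 = 0 + 6 = 6$)
$f{\left(x \right)} = 6$
$m{\left(y,n \right)} = 6 + y$ ($m{\left(y,n \right)} = 3 + \left(y - -3\right) = 3 + \left(y + 3\right) = 3 + \left(3 + y\right) = 6 + y$)
$\left(914 + m{\left(12,-31 \right)}\right) f{\left(18 \right)} = \left(914 + \left(6 + 12\right)\right) 6 = \left(914 + 18\right) 6 = 932 \cdot 6 = 5592$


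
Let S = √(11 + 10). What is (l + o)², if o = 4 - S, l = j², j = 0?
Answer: (4 - √21)² ≈ 0.33939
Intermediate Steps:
S = √21 ≈ 4.5826
l = 0 (l = 0² = 0)
o = 4 - √21 ≈ -0.58258
(l + o)² = (0 + (4 - √21))² = (4 - √21)²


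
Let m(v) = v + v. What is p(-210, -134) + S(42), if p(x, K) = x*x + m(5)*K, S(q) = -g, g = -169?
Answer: 42929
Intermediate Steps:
m(v) = 2*v
S(q) = 169 (S(q) = -1*(-169) = 169)
p(x, K) = x² + 10*K (p(x, K) = x*x + (2*5)*K = x² + 10*K)
p(-210, -134) + S(42) = ((-210)² + 10*(-134)) + 169 = (44100 - 1340) + 169 = 42760 + 169 = 42929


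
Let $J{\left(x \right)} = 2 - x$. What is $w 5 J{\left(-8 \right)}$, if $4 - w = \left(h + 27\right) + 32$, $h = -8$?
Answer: $-2350$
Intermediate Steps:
$w = -47$ ($w = 4 - \left(\left(-8 + 27\right) + 32\right) = 4 - \left(19 + 32\right) = 4 - 51 = -47$)
$w 5 J{\left(-8 \right)} = \left(-47\right) 5 \left(2 - -8\right) = - 235 \left(2 + 8\right) = \left(-235\right) 10 = -2350$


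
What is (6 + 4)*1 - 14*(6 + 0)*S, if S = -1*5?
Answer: 430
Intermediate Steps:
S = -5
(6 + 4)*1 - 14*(6 + 0)*S = (6 + 4)*1 - 14*(6 + 0)*(-5) = 10*1 - 84*(-5) = 10 - 14*(-30) = 10 + 420 = 430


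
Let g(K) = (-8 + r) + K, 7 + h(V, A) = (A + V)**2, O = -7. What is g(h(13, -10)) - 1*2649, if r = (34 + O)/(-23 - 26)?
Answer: -130122/49 ≈ -2655.6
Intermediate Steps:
h(V, A) = -7 + (A + V)**2
r = -27/49 (r = (34 - 7)/(-23 - 26) = 27/(-49) = 27*(-1/49) = -27/49 ≈ -0.55102)
g(K) = -419/49 + K (g(K) = (-8 - 27/49) + K = -419/49 + K)
g(h(13, -10)) - 1*2649 = (-419/49 + (-7 + (-10 + 13)**2)) - 1*2649 = (-419/49 + (-7 + 3**2)) - 2649 = (-419/49 + (-7 + 9)) - 2649 = (-419/49 + 2) - 2649 = -321/49 - 2649 = -130122/49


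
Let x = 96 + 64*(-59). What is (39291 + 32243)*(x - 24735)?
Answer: -2032638610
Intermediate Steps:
x = -3680 (x = 96 - 3776 = -3680)
(39291 + 32243)*(x - 24735) = (39291 + 32243)*(-3680 - 24735) = 71534*(-28415) = -2032638610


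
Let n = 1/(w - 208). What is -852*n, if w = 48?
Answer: 213/40 ≈ 5.3250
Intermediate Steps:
n = -1/160 (n = 1/(48 - 208) = 1/(-160) = -1/160 ≈ -0.0062500)
-852*n = -852*(-1/160) = 213/40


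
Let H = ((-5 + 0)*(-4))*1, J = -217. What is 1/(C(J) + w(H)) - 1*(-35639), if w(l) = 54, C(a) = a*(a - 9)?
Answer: 1749732345/49096 ≈ 35639.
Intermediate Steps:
C(a) = a*(-9 + a)
H = 20 (H = -5*(-4)*1 = 20*1 = 20)
1/(C(J) + w(H)) - 1*(-35639) = 1/(-217*(-9 - 217) + 54) - 1*(-35639) = 1/(-217*(-226) + 54) + 35639 = 1/(49042 + 54) + 35639 = 1/49096 + 35639 = 1749732345/49096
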